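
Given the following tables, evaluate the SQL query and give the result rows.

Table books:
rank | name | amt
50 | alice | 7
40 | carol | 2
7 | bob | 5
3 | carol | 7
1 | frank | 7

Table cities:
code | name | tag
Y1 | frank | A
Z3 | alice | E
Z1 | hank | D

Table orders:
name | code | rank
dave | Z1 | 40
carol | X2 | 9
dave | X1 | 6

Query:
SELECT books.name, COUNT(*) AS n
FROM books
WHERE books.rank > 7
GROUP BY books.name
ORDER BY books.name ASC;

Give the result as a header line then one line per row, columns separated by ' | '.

== RESULT ==
books.name | n
alice | 1
carol | 1

Derivation:
After WHERE (2 rows):
books.rank | books.name | books.amt
50 | alice | 7
40 | carol | 2
After GROUP BY (2 rows):
books.name | n
alice | 1
carol | 1
After ORDER BY (2 rows):
books.name | n
alice | 1
carol | 1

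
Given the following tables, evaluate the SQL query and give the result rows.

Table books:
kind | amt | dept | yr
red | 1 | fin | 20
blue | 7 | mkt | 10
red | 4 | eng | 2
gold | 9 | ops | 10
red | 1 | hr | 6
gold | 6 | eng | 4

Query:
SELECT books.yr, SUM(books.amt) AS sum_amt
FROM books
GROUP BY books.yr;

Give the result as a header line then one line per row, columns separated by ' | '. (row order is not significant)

== RESULT ==
books.yr | sum_amt
20 | 1
10 | 16
2 | 4
6 | 1
4 | 6

Derivation:
After GROUP BY (5 rows):
books.yr | sum_amt
20 | 1
10 | 16
2 | 4
6 | 1
4 | 6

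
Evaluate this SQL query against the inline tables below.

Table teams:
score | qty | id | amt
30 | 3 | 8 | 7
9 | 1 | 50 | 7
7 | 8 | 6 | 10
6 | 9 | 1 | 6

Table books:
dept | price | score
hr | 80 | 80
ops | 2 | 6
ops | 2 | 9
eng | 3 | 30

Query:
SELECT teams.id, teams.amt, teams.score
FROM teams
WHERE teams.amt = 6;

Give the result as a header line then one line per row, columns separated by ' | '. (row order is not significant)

== RESULT ==
teams.id | teams.amt | teams.score
1 | 6 | 6

Derivation:
After WHERE (1 rows):
teams.score | teams.qty | teams.id | teams.amt
6 | 9 | 1 | 6
After SELECT (1 rows):
teams.id | teams.amt | teams.score
1 | 6 | 6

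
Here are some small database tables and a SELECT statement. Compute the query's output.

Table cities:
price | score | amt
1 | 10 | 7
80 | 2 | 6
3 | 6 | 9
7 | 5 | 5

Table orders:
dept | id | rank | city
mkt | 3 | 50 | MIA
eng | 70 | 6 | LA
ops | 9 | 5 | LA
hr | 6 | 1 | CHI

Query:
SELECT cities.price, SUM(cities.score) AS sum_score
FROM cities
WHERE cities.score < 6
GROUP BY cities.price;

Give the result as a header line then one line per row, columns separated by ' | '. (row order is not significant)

== RESULT ==
cities.price | sum_score
80 | 2
7 | 5

Derivation:
After WHERE (2 rows):
cities.price | cities.score | cities.amt
80 | 2 | 6
7 | 5 | 5
After GROUP BY (2 rows):
cities.price | sum_score
80 | 2
7 | 5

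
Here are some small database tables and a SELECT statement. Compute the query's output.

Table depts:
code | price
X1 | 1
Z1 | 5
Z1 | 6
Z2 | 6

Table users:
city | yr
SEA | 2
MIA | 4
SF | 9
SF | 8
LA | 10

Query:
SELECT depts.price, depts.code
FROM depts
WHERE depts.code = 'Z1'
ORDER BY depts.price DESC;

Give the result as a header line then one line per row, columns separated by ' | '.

== RESULT ==
depts.price | depts.code
6 | Z1
5 | Z1

Derivation:
After WHERE (2 rows):
depts.code | depts.price
Z1 | 5
Z1 | 6
After SELECT (2 rows):
depts.price | depts.code
5 | Z1
6 | Z1
After ORDER BY (2 rows):
depts.price | depts.code
6 | Z1
5 | Z1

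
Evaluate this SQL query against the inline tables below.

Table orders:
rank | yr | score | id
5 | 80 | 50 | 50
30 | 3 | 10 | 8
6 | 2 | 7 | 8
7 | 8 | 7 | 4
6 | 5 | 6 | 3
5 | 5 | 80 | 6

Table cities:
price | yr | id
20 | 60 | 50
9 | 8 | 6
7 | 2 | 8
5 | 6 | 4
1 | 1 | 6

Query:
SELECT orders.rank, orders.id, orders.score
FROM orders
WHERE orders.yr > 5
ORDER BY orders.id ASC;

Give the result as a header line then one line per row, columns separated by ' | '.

After WHERE (2 rows):
orders.rank | orders.yr | orders.score | orders.id
5 | 80 | 50 | 50
7 | 8 | 7 | 4
After SELECT (2 rows):
orders.rank | orders.id | orders.score
5 | 50 | 50
7 | 4 | 7
After ORDER BY (2 rows):
orders.rank | orders.id | orders.score
7 | 4 | 7
5 | 50 | 50

== RESULT ==
orders.rank | orders.id | orders.score
7 | 4 | 7
5 | 50 | 50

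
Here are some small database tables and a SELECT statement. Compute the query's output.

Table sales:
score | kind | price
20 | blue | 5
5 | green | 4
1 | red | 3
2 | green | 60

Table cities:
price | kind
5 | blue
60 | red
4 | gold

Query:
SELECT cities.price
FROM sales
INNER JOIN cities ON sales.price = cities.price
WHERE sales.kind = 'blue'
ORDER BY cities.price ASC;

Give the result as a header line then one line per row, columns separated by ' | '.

After JOIN cities (3 rows):
sales.score | sales.kind | sales.price | cities.price | cities.kind
20 | blue | 5 | 5 | blue
5 | green | 4 | 4 | gold
2 | green | 60 | 60 | red
After WHERE (1 rows):
sales.score | sales.kind | sales.price | cities.price | cities.kind
20 | blue | 5 | 5 | blue
After SELECT (1 rows):
cities.price
5
After ORDER BY (1 rows):
cities.price
5

== RESULT ==
cities.price
5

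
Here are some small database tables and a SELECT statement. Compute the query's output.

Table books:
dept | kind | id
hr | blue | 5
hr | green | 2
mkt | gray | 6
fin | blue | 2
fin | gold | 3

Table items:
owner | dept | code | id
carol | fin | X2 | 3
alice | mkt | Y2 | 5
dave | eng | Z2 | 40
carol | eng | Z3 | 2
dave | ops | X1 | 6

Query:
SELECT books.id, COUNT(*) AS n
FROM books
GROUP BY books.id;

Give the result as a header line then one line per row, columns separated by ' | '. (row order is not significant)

== RESULT ==
books.id | n
5 | 1
2 | 2
6 | 1
3 | 1

Derivation:
After GROUP BY (4 rows):
books.id | n
5 | 1
2 | 2
6 | 1
3 | 1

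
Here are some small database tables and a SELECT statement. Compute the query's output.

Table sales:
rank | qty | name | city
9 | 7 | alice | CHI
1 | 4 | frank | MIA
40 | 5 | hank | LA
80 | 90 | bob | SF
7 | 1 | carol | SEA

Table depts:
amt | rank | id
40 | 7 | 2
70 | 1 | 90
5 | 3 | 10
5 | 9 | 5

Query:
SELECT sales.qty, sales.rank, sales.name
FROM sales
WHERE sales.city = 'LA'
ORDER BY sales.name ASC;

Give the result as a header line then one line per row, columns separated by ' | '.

After WHERE (1 rows):
sales.rank | sales.qty | sales.name | sales.city
40 | 5 | hank | LA
After SELECT (1 rows):
sales.qty | sales.rank | sales.name
5 | 40 | hank
After ORDER BY (1 rows):
sales.qty | sales.rank | sales.name
5 | 40 | hank

== RESULT ==
sales.qty | sales.rank | sales.name
5 | 40 | hank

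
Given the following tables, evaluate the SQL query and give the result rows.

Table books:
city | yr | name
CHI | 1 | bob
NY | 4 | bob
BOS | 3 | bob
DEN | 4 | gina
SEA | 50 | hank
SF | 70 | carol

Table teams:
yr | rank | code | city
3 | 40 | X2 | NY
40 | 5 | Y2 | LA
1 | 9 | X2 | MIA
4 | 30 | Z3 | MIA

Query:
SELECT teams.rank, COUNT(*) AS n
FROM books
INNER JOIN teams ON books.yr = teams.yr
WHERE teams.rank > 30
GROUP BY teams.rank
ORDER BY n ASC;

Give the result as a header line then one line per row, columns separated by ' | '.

After JOIN teams (4 rows):
books.city | books.yr | books.name | teams.yr | teams.rank | teams.code | teams.city
CHI | 1 | bob | 1 | 9 | X2 | MIA
NY | 4 | bob | 4 | 30 | Z3 | MIA
BOS | 3 | bob | 3 | 40 | X2 | NY
DEN | 4 | gina | 4 | 30 | Z3 | MIA
After WHERE (1 rows):
books.city | books.yr | books.name | teams.yr | teams.rank | teams.code | teams.city
BOS | 3 | bob | 3 | 40 | X2 | NY
After GROUP BY (1 rows):
teams.rank | n
40 | 1
After ORDER BY (1 rows):
teams.rank | n
40 | 1

== RESULT ==
teams.rank | n
40 | 1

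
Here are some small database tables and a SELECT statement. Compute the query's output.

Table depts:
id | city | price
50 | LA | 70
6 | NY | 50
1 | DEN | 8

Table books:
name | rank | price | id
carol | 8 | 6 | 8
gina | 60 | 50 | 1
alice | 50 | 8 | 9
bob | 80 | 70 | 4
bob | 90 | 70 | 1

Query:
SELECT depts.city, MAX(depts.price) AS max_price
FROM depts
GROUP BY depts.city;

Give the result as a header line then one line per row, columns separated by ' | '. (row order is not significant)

== RESULT ==
depts.city | max_price
LA | 70
NY | 50
DEN | 8

Derivation:
After GROUP BY (3 rows):
depts.city | max_price
LA | 70
NY | 50
DEN | 8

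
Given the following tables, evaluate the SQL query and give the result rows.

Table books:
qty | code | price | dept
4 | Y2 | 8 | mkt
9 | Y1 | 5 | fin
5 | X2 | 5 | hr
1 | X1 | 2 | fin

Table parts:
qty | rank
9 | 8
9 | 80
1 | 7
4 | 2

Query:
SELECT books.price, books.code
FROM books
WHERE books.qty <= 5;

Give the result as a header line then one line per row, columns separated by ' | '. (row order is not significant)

After WHERE (3 rows):
books.qty | books.code | books.price | books.dept
4 | Y2 | 8 | mkt
5 | X2 | 5 | hr
1 | X1 | 2 | fin
After SELECT (3 rows):
books.price | books.code
8 | Y2
5 | X2
2 | X1

== RESULT ==
books.price | books.code
8 | Y2
5 | X2
2 | X1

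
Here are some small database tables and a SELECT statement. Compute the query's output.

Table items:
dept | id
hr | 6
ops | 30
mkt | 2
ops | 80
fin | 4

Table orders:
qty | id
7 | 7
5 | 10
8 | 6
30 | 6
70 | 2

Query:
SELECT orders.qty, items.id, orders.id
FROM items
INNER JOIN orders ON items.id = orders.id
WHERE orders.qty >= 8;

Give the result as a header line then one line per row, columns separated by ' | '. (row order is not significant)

After JOIN orders (3 rows):
items.dept | items.id | orders.qty | orders.id
hr | 6 | 8 | 6
hr | 6 | 30 | 6
mkt | 2 | 70 | 2
After WHERE (3 rows):
items.dept | items.id | orders.qty | orders.id
hr | 6 | 8 | 6
hr | 6 | 30 | 6
mkt | 2 | 70 | 2
After SELECT (3 rows):
orders.qty | items.id | orders.id
8 | 6 | 6
30 | 6 | 6
70 | 2 | 2

== RESULT ==
orders.qty | items.id | orders.id
8 | 6 | 6
30 | 6 | 6
70 | 2 | 2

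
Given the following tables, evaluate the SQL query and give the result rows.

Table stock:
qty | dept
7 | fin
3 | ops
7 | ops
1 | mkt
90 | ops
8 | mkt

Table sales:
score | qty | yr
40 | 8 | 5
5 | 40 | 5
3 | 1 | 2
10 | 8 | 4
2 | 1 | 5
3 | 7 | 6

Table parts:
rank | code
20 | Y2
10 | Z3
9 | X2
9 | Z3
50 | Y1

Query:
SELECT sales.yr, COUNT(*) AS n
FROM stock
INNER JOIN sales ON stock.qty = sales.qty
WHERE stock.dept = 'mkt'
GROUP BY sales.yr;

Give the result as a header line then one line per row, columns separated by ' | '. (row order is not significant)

After JOIN sales (6 rows):
stock.qty | stock.dept | sales.score | sales.qty | sales.yr
7 | fin | 3 | 7 | 6
7 | ops | 3 | 7 | 6
1 | mkt | 3 | 1 | 2
1 | mkt | 2 | 1 | 5
8 | mkt | 40 | 8 | 5
8 | mkt | 10 | 8 | 4
After WHERE (4 rows):
stock.qty | stock.dept | sales.score | sales.qty | sales.yr
1 | mkt | 3 | 1 | 2
1 | mkt | 2 | 1 | 5
8 | mkt | 40 | 8 | 5
8 | mkt | 10 | 8 | 4
After GROUP BY (3 rows):
sales.yr | n
2 | 1
5 | 2
4 | 1

== RESULT ==
sales.yr | n
2 | 1
5 | 2
4 | 1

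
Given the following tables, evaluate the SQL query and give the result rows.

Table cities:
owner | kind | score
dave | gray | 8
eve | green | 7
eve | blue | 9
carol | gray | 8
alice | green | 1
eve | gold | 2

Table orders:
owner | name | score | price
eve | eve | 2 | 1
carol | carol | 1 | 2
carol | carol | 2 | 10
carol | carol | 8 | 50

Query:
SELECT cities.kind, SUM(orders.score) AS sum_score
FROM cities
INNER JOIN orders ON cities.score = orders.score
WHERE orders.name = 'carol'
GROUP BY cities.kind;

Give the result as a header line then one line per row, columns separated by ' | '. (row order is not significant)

After JOIN orders (5 rows):
cities.owner | cities.kind | cities.score | orders.owner | orders.name | orders.score | orders.price
dave | gray | 8 | carol | carol | 8 | 50
carol | gray | 8 | carol | carol | 8 | 50
alice | green | 1 | carol | carol | 1 | 2
eve | gold | 2 | eve | eve | 2 | 1
eve | gold | 2 | carol | carol | 2 | 10
After WHERE (4 rows):
cities.owner | cities.kind | cities.score | orders.owner | orders.name | orders.score | orders.price
dave | gray | 8 | carol | carol | 8 | 50
carol | gray | 8 | carol | carol | 8 | 50
alice | green | 1 | carol | carol | 1 | 2
eve | gold | 2 | carol | carol | 2 | 10
After GROUP BY (3 rows):
cities.kind | sum_score
gray | 16
green | 1
gold | 2

== RESULT ==
cities.kind | sum_score
gray | 16
green | 1
gold | 2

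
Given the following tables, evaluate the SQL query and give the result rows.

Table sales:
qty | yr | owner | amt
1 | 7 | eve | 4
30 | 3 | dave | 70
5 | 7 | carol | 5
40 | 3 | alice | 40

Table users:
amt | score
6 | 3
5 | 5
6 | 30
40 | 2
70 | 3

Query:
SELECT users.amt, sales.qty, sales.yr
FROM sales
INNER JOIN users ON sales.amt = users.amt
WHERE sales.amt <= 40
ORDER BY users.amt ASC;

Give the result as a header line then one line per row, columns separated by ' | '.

After JOIN users (3 rows):
sales.qty | sales.yr | sales.owner | sales.amt | users.amt | users.score
30 | 3 | dave | 70 | 70 | 3
5 | 7 | carol | 5 | 5 | 5
40 | 3 | alice | 40 | 40 | 2
After WHERE (2 rows):
sales.qty | sales.yr | sales.owner | sales.amt | users.amt | users.score
5 | 7 | carol | 5 | 5 | 5
40 | 3 | alice | 40 | 40 | 2
After SELECT (2 rows):
users.amt | sales.qty | sales.yr
5 | 5 | 7
40 | 40 | 3
After ORDER BY (2 rows):
users.amt | sales.qty | sales.yr
5 | 5 | 7
40 | 40 | 3

== RESULT ==
users.amt | sales.qty | sales.yr
5 | 5 | 7
40 | 40 | 3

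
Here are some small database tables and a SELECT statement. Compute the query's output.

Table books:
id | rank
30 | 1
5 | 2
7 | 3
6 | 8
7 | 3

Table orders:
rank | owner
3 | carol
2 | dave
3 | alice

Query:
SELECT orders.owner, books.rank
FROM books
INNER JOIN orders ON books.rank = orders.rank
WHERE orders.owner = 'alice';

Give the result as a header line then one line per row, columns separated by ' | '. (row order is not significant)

After JOIN orders (5 rows):
books.id | books.rank | orders.rank | orders.owner
5 | 2 | 2 | dave
7 | 3 | 3 | carol
7 | 3 | 3 | alice
7 | 3 | 3 | carol
7 | 3 | 3 | alice
After WHERE (2 rows):
books.id | books.rank | orders.rank | orders.owner
7 | 3 | 3 | alice
7 | 3 | 3 | alice
After SELECT (2 rows):
orders.owner | books.rank
alice | 3
alice | 3

== RESULT ==
orders.owner | books.rank
alice | 3
alice | 3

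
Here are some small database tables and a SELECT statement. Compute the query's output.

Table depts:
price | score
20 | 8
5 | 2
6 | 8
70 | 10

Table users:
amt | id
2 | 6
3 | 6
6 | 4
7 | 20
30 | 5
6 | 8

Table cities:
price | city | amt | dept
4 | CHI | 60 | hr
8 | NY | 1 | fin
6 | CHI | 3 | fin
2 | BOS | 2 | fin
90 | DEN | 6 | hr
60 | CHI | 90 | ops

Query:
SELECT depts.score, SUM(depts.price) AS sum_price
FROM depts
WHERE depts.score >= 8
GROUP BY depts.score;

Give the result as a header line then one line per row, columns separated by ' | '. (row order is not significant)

== RESULT ==
depts.score | sum_price
8 | 26
10 | 70

Derivation:
After WHERE (3 rows):
depts.price | depts.score
20 | 8
6 | 8
70 | 10
After GROUP BY (2 rows):
depts.score | sum_price
8 | 26
10 | 70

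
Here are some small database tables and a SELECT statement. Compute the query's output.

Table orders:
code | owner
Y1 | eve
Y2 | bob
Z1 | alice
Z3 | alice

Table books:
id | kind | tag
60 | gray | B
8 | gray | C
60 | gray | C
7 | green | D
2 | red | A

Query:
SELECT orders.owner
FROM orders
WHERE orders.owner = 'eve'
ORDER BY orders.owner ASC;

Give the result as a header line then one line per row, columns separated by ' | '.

== RESULT ==
orders.owner
eve

Derivation:
After WHERE (1 rows):
orders.code | orders.owner
Y1 | eve
After SELECT (1 rows):
orders.owner
eve
After ORDER BY (1 rows):
orders.owner
eve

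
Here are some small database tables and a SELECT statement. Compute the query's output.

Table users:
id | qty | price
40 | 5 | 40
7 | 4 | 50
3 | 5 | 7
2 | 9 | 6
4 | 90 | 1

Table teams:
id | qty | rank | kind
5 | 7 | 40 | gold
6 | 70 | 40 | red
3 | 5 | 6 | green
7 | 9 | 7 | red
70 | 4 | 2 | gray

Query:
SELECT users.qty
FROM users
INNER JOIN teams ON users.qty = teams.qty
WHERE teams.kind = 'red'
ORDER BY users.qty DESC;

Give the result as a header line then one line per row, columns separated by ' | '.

After JOIN teams (4 rows):
users.id | users.qty | users.price | teams.id | teams.qty | teams.rank | teams.kind
40 | 5 | 40 | 3 | 5 | 6 | green
7 | 4 | 50 | 70 | 4 | 2 | gray
3 | 5 | 7 | 3 | 5 | 6 | green
2 | 9 | 6 | 7 | 9 | 7 | red
After WHERE (1 rows):
users.id | users.qty | users.price | teams.id | teams.qty | teams.rank | teams.kind
2 | 9 | 6 | 7 | 9 | 7 | red
After SELECT (1 rows):
users.qty
9
After ORDER BY (1 rows):
users.qty
9

== RESULT ==
users.qty
9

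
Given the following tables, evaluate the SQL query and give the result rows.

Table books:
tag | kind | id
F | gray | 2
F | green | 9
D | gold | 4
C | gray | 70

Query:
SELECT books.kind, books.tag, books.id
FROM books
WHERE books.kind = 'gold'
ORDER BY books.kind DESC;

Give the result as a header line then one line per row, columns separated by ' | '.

After WHERE (1 rows):
books.tag | books.kind | books.id
D | gold | 4
After SELECT (1 rows):
books.kind | books.tag | books.id
gold | D | 4
After ORDER BY (1 rows):
books.kind | books.tag | books.id
gold | D | 4

== RESULT ==
books.kind | books.tag | books.id
gold | D | 4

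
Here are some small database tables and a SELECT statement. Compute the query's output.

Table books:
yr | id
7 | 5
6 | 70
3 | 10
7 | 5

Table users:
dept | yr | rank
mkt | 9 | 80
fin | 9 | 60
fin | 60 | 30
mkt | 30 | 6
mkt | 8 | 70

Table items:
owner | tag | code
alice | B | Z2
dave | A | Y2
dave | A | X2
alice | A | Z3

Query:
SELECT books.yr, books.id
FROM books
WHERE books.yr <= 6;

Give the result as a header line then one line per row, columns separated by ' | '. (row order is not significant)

After WHERE (2 rows):
books.yr | books.id
6 | 70
3 | 10
After SELECT (2 rows):
books.yr | books.id
6 | 70
3 | 10

== RESULT ==
books.yr | books.id
6 | 70
3 | 10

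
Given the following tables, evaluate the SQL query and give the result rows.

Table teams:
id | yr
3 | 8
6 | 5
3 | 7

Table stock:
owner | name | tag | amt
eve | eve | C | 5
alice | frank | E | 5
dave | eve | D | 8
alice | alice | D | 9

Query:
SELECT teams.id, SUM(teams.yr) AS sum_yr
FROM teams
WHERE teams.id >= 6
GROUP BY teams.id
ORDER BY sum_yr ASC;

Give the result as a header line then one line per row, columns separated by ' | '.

== RESULT ==
teams.id | sum_yr
6 | 5

Derivation:
After WHERE (1 rows):
teams.id | teams.yr
6 | 5
After GROUP BY (1 rows):
teams.id | sum_yr
6 | 5
After ORDER BY (1 rows):
teams.id | sum_yr
6 | 5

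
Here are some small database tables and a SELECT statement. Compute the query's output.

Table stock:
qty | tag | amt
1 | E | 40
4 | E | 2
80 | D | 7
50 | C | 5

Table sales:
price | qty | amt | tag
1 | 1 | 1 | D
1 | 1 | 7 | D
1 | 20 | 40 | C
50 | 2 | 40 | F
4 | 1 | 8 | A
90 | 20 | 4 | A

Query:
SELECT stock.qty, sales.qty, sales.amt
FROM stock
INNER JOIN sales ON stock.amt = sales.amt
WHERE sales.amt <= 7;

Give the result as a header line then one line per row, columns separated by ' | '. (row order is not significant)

== RESULT ==
stock.qty | sales.qty | sales.amt
80 | 1 | 7

Derivation:
After JOIN sales (3 rows):
stock.qty | stock.tag | stock.amt | sales.price | sales.qty | sales.amt | sales.tag
1 | E | 40 | 1 | 20 | 40 | C
1 | E | 40 | 50 | 2 | 40 | F
80 | D | 7 | 1 | 1 | 7 | D
After WHERE (1 rows):
stock.qty | stock.tag | stock.amt | sales.price | sales.qty | sales.amt | sales.tag
80 | D | 7 | 1 | 1 | 7 | D
After SELECT (1 rows):
stock.qty | sales.qty | sales.amt
80 | 1 | 7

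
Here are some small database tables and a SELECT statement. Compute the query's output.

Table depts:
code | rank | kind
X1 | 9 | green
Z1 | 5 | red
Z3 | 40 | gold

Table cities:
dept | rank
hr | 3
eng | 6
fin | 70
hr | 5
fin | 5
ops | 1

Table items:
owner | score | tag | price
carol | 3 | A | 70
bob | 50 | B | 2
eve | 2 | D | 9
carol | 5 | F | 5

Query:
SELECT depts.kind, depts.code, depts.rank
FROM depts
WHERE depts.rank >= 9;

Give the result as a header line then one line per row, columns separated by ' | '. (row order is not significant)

After WHERE (2 rows):
depts.code | depts.rank | depts.kind
X1 | 9 | green
Z3 | 40 | gold
After SELECT (2 rows):
depts.kind | depts.code | depts.rank
green | X1 | 9
gold | Z3 | 40

== RESULT ==
depts.kind | depts.code | depts.rank
green | X1 | 9
gold | Z3 | 40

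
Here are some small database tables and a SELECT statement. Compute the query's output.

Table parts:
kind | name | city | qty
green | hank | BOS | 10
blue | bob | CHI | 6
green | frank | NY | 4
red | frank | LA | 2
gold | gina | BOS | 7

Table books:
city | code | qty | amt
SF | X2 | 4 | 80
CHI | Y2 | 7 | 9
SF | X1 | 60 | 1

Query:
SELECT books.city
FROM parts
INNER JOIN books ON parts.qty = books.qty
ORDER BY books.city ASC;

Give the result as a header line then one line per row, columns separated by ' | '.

== RESULT ==
books.city
CHI
SF

Derivation:
After JOIN books (2 rows):
parts.kind | parts.name | parts.city | parts.qty | books.city | books.code | books.qty | books.amt
green | frank | NY | 4 | SF | X2 | 4 | 80
gold | gina | BOS | 7 | CHI | Y2 | 7 | 9
After SELECT (2 rows):
books.city
SF
CHI
After ORDER BY (2 rows):
books.city
CHI
SF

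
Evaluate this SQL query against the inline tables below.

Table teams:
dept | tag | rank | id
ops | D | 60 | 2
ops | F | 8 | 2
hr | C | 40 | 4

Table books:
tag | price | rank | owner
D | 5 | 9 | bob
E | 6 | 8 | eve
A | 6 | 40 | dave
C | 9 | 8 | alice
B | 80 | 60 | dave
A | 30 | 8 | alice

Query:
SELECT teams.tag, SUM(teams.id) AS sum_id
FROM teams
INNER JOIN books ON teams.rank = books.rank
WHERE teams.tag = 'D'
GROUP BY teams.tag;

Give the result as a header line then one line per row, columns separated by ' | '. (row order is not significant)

After JOIN books (5 rows):
teams.dept | teams.tag | teams.rank | teams.id | books.tag | books.price | books.rank | books.owner
ops | D | 60 | 2 | B | 80 | 60 | dave
ops | F | 8 | 2 | E | 6 | 8 | eve
ops | F | 8 | 2 | C | 9 | 8 | alice
ops | F | 8 | 2 | A | 30 | 8 | alice
hr | C | 40 | 4 | A | 6 | 40 | dave
After WHERE (1 rows):
teams.dept | teams.tag | teams.rank | teams.id | books.tag | books.price | books.rank | books.owner
ops | D | 60 | 2 | B | 80 | 60 | dave
After GROUP BY (1 rows):
teams.tag | sum_id
D | 2

== RESULT ==
teams.tag | sum_id
D | 2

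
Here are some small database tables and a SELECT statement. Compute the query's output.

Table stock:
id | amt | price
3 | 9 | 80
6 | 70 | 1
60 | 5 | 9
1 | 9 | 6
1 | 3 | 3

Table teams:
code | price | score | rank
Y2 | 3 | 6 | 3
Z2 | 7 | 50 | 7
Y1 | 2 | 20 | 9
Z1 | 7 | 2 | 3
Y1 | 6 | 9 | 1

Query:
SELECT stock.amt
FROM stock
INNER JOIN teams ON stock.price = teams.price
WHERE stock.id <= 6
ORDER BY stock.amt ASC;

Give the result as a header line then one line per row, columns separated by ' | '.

== RESULT ==
stock.amt
3
9

Derivation:
After JOIN teams (2 rows):
stock.id | stock.amt | stock.price | teams.code | teams.price | teams.score | teams.rank
1 | 9 | 6 | Y1 | 6 | 9 | 1
1 | 3 | 3 | Y2 | 3 | 6 | 3
After WHERE (2 rows):
stock.id | stock.amt | stock.price | teams.code | teams.price | teams.score | teams.rank
1 | 9 | 6 | Y1 | 6 | 9 | 1
1 | 3 | 3 | Y2 | 3 | 6 | 3
After SELECT (2 rows):
stock.amt
9
3
After ORDER BY (2 rows):
stock.amt
3
9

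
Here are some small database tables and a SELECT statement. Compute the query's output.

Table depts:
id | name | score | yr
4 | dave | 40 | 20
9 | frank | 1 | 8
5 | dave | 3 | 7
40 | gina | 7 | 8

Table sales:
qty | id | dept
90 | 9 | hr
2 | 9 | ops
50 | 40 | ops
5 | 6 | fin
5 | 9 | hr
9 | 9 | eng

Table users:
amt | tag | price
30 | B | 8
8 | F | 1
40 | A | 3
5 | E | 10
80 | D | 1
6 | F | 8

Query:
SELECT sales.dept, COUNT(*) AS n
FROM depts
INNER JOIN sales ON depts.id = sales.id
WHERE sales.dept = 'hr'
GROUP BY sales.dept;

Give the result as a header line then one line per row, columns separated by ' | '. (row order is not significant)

After JOIN sales (5 rows):
depts.id | depts.name | depts.score | depts.yr | sales.qty | sales.id | sales.dept
9 | frank | 1 | 8 | 90 | 9 | hr
9 | frank | 1 | 8 | 2 | 9 | ops
9 | frank | 1 | 8 | 5 | 9 | hr
9 | frank | 1 | 8 | 9 | 9 | eng
40 | gina | 7 | 8 | 50 | 40 | ops
After WHERE (2 rows):
depts.id | depts.name | depts.score | depts.yr | sales.qty | sales.id | sales.dept
9 | frank | 1 | 8 | 90 | 9 | hr
9 | frank | 1 | 8 | 5 | 9 | hr
After GROUP BY (1 rows):
sales.dept | n
hr | 2

== RESULT ==
sales.dept | n
hr | 2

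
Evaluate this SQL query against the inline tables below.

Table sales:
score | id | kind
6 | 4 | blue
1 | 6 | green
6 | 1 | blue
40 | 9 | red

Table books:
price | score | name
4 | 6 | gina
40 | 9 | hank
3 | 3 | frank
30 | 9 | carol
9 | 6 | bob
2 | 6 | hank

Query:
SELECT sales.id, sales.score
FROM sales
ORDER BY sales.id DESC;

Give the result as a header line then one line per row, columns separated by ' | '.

== RESULT ==
sales.id | sales.score
9 | 40
6 | 1
4 | 6
1 | 6

Derivation:
After SELECT (4 rows):
sales.id | sales.score
4 | 6
6 | 1
1 | 6
9 | 40
After ORDER BY (4 rows):
sales.id | sales.score
9 | 40
6 | 1
4 | 6
1 | 6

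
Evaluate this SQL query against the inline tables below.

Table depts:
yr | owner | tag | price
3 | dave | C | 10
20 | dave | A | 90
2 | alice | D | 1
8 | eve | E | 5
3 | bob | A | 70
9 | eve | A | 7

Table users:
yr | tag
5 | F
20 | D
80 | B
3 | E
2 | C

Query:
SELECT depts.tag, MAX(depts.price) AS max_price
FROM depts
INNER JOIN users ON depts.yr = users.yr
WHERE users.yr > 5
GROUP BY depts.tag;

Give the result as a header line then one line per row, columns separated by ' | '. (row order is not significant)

== RESULT ==
depts.tag | max_price
A | 90

Derivation:
After JOIN users (4 rows):
depts.yr | depts.owner | depts.tag | depts.price | users.yr | users.tag
3 | dave | C | 10 | 3 | E
20 | dave | A | 90 | 20 | D
2 | alice | D | 1 | 2 | C
3 | bob | A | 70 | 3 | E
After WHERE (1 rows):
depts.yr | depts.owner | depts.tag | depts.price | users.yr | users.tag
20 | dave | A | 90 | 20 | D
After GROUP BY (1 rows):
depts.tag | max_price
A | 90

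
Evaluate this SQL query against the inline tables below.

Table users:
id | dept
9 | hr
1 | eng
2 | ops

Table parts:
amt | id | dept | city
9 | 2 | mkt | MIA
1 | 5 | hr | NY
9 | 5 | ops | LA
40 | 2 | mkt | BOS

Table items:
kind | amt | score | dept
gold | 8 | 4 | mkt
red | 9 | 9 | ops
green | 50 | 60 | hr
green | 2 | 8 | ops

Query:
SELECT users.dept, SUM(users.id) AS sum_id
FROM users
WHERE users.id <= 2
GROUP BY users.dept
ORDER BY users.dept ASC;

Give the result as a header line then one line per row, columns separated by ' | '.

== RESULT ==
users.dept | sum_id
eng | 1
ops | 2

Derivation:
After WHERE (2 rows):
users.id | users.dept
1 | eng
2 | ops
After GROUP BY (2 rows):
users.dept | sum_id
eng | 1
ops | 2
After ORDER BY (2 rows):
users.dept | sum_id
eng | 1
ops | 2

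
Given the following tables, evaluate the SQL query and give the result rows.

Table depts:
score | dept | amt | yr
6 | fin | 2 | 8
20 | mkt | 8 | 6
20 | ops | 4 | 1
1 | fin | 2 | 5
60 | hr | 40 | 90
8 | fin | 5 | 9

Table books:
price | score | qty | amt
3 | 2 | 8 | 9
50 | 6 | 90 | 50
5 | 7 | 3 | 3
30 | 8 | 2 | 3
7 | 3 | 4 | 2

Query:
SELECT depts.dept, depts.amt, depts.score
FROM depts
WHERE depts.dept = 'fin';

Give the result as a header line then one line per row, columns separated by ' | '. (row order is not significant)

== RESULT ==
depts.dept | depts.amt | depts.score
fin | 2 | 6
fin | 2 | 1
fin | 5 | 8

Derivation:
After WHERE (3 rows):
depts.score | depts.dept | depts.amt | depts.yr
6 | fin | 2 | 8
1 | fin | 2 | 5
8 | fin | 5 | 9
After SELECT (3 rows):
depts.dept | depts.amt | depts.score
fin | 2 | 6
fin | 2 | 1
fin | 5 | 8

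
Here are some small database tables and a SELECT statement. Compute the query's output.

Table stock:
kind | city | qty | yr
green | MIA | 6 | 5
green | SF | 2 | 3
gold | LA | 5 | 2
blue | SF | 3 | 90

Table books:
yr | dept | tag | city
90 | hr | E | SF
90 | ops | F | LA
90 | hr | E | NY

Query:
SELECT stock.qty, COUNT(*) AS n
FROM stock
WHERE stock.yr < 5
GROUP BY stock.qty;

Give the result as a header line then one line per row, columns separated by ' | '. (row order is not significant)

After WHERE (2 rows):
stock.kind | stock.city | stock.qty | stock.yr
green | SF | 2 | 3
gold | LA | 5 | 2
After GROUP BY (2 rows):
stock.qty | n
2 | 1
5 | 1

== RESULT ==
stock.qty | n
2 | 1
5 | 1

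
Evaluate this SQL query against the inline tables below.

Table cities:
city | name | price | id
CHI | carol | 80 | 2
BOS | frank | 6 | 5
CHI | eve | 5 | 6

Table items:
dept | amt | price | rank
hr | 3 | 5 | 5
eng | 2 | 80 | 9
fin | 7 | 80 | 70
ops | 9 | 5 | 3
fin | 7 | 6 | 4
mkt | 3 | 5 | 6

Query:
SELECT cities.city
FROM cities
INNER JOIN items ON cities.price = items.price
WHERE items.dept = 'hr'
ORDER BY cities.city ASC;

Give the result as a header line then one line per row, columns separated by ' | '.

== RESULT ==
cities.city
CHI

Derivation:
After JOIN items (6 rows):
cities.city | cities.name | cities.price | cities.id | items.dept | items.amt | items.price | items.rank
CHI | carol | 80 | 2 | eng | 2 | 80 | 9
CHI | carol | 80 | 2 | fin | 7 | 80 | 70
BOS | frank | 6 | 5 | fin | 7 | 6 | 4
CHI | eve | 5 | 6 | hr | 3 | 5 | 5
CHI | eve | 5 | 6 | ops | 9 | 5 | 3
CHI | eve | 5 | 6 | mkt | 3 | 5 | 6
After WHERE (1 rows):
cities.city | cities.name | cities.price | cities.id | items.dept | items.amt | items.price | items.rank
CHI | eve | 5 | 6 | hr | 3 | 5 | 5
After SELECT (1 rows):
cities.city
CHI
After ORDER BY (1 rows):
cities.city
CHI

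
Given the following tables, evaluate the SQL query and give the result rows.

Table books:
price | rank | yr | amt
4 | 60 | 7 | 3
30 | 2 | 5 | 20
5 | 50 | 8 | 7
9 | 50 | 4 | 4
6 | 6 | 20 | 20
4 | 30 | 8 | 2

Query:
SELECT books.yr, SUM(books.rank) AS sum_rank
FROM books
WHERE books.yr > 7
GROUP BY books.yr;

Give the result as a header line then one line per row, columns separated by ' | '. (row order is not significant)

== RESULT ==
books.yr | sum_rank
8 | 80
20 | 6

Derivation:
After WHERE (3 rows):
books.price | books.rank | books.yr | books.amt
5 | 50 | 8 | 7
6 | 6 | 20 | 20
4 | 30 | 8 | 2
After GROUP BY (2 rows):
books.yr | sum_rank
8 | 80
20 | 6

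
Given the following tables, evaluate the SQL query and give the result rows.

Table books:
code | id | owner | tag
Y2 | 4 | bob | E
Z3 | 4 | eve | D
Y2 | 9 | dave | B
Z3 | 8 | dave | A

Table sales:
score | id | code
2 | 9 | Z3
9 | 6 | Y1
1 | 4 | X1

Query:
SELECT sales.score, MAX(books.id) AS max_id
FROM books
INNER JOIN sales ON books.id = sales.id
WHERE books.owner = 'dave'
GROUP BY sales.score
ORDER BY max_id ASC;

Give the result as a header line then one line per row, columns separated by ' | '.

After JOIN sales (3 rows):
books.code | books.id | books.owner | books.tag | sales.score | sales.id | sales.code
Y2 | 4 | bob | E | 1 | 4 | X1
Z3 | 4 | eve | D | 1 | 4 | X1
Y2 | 9 | dave | B | 2 | 9 | Z3
After WHERE (1 rows):
books.code | books.id | books.owner | books.tag | sales.score | sales.id | sales.code
Y2 | 9 | dave | B | 2 | 9 | Z3
After GROUP BY (1 rows):
sales.score | max_id
2 | 9
After ORDER BY (1 rows):
sales.score | max_id
2 | 9

== RESULT ==
sales.score | max_id
2 | 9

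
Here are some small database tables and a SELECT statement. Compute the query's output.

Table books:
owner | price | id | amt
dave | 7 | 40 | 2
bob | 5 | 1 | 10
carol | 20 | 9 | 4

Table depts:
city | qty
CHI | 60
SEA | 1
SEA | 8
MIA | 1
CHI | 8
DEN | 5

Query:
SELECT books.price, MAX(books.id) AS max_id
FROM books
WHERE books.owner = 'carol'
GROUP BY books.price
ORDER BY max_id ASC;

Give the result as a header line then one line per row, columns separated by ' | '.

After WHERE (1 rows):
books.owner | books.price | books.id | books.amt
carol | 20 | 9 | 4
After GROUP BY (1 rows):
books.price | max_id
20 | 9
After ORDER BY (1 rows):
books.price | max_id
20 | 9

== RESULT ==
books.price | max_id
20 | 9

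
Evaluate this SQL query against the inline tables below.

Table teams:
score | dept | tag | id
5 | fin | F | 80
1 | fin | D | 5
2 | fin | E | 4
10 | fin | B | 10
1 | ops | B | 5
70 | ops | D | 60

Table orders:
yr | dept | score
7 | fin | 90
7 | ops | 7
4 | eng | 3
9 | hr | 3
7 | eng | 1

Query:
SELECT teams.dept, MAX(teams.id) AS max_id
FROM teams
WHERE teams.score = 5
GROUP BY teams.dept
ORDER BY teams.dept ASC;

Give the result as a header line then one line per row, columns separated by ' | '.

After WHERE (1 rows):
teams.score | teams.dept | teams.tag | teams.id
5 | fin | F | 80
After GROUP BY (1 rows):
teams.dept | max_id
fin | 80
After ORDER BY (1 rows):
teams.dept | max_id
fin | 80

== RESULT ==
teams.dept | max_id
fin | 80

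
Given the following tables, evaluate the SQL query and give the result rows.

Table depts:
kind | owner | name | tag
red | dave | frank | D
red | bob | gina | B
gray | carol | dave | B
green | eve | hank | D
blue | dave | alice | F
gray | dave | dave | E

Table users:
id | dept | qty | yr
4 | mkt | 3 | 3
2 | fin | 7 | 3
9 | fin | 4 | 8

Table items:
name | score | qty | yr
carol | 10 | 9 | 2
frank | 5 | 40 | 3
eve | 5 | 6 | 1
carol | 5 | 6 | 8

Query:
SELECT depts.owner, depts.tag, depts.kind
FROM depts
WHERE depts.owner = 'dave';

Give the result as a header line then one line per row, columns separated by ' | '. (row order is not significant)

== RESULT ==
depts.owner | depts.tag | depts.kind
dave | D | red
dave | F | blue
dave | E | gray

Derivation:
After WHERE (3 rows):
depts.kind | depts.owner | depts.name | depts.tag
red | dave | frank | D
blue | dave | alice | F
gray | dave | dave | E
After SELECT (3 rows):
depts.owner | depts.tag | depts.kind
dave | D | red
dave | F | blue
dave | E | gray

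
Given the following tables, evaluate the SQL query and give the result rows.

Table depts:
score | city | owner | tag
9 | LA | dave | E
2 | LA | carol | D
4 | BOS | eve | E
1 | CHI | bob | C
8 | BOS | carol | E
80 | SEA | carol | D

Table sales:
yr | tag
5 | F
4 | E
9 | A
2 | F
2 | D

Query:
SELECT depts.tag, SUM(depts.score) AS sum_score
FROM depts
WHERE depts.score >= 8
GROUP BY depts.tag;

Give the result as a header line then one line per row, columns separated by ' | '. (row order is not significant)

After WHERE (3 rows):
depts.score | depts.city | depts.owner | depts.tag
9 | LA | dave | E
8 | BOS | carol | E
80 | SEA | carol | D
After GROUP BY (2 rows):
depts.tag | sum_score
E | 17
D | 80

== RESULT ==
depts.tag | sum_score
E | 17
D | 80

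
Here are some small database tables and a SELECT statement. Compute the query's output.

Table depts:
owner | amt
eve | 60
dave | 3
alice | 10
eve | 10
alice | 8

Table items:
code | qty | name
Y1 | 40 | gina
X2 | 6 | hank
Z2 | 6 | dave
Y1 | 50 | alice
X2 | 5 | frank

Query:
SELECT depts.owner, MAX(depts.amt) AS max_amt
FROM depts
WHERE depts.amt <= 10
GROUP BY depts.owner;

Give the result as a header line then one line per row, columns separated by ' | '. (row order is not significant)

== RESULT ==
depts.owner | max_amt
dave | 3
alice | 10
eve | 10

Derivation:
After WHERE (4 rows):
depts.owner | depts.amt
dave | 3
alice | 10
eve | 10
alice | 8
After GROUP BY (3 rows):
depts.owner | max_amt
dave | 3
alice | 10
eve | 10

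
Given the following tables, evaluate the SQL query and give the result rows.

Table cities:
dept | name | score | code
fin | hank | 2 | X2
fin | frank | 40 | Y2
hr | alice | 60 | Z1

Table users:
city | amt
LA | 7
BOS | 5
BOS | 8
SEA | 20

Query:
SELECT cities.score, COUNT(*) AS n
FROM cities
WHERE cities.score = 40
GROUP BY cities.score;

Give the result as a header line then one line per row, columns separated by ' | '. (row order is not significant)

After WHERE (1 rows):
cities.dept | cities.name | cities.score | cities.code
fin | frank | 40 | Y2
After GROUP BY (1 rows):
cities.score | n
40 | 1

== RESULT ==
cities.score | n
40 | 1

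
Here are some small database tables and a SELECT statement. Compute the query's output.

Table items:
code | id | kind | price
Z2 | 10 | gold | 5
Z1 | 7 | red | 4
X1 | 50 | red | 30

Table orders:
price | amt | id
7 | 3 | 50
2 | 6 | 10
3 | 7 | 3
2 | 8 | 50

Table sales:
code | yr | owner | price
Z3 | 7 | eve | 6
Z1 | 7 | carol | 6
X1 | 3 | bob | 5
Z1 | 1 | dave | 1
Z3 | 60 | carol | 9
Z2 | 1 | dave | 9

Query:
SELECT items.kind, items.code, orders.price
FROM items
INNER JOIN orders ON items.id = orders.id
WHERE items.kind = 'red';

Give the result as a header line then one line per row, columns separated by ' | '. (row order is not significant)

After JOIN orders (3 rows):
items.code | items.id | items.kind | items.price | orders.price | orders.amt | orders.id
Z2 | 10 | gold | 5 | 2 | 6 | 10
X1 | 50 | red | 30 | 7 | 3 | 50
X1 | 50 | red | 30 | 2 | 8 | 50
After WHERE (2 rows):
items.code | items.id | items.kind | items.price | orders.price | orders.amt | orders.id
X1 | 50 | red | 30 | 7 | 3 | 50
X1 | 50 | red | 30 | 2 | 8 | 50
After SELECT (2 rows):
items.kind | items.code | orders.price
red | X1 | 7
red | X1 | 2

== RESULT ==
items.kind | items.code | orders.price
red | X1 | 7
red | X1 | 2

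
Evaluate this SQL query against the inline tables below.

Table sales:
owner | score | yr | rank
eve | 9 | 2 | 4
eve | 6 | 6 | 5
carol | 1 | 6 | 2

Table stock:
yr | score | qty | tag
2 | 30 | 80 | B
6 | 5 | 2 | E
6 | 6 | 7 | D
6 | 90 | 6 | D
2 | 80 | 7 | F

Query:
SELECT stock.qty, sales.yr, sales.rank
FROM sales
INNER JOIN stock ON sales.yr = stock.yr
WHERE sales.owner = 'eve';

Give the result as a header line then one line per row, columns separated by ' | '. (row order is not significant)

== RESULT ==
stock.qty | sales.yr | sales.rank
80 | 2 | 4
7 | 2 | 4
2 | 6 | 5
7 | 6 | 5
6 | 6 | 5

Derivation:
After JOIN stock (8 rows):
sales.owner | sales.score | sales.yr | sales.rank | stock.yr | stock.score | stock.qty | stock.tag
eve | 9 | 2 | 4 | 2 | 30 | 80 | B
eve | 9 | 2 | 4 | 2 | 80 | 7 | F
eve | 6 | 6 | 5 | 6 | 5 | 2 | E
eve | 6 | 6 | 5 | 6 | 6 | 7 | D
eve | 6 | 6 | 5 | 6 | 90 | 6 | D
carol | 1 | 6 | 2 | 6 | 5 | 2 | E
carol | 1 | 6 | 2 | 6 | 6 | 7 | D
carol | 1 | 6 | 2 | 6 | 90 | 6 | D
After WHERE (5 rows):
sales.owner | sales.score | sales.yr | sales.rank | stock.yr | stock.score | stock.qty | stock.tag
eve | 9 | 2 | 4 | 2 | 30 | 80 | B
eve | 9 | 2 | 4 | 2 | 80 | 7 | F
eve | 6 | 6 | 5 | 6 | 5 | 2 | E
eve | 6 | 6 | 5 | 6 | 6 | 7 | D
eve | 6 | 6 | 5 | 6 | 90 | 6 | D
After SELECT (5 rows):
stock.qty | sales.yr | sales.rank
80 | 2 | 4
7 | 2 | 4
2 | 6 | 5
7 | 6 | 5
6 | 6 | 5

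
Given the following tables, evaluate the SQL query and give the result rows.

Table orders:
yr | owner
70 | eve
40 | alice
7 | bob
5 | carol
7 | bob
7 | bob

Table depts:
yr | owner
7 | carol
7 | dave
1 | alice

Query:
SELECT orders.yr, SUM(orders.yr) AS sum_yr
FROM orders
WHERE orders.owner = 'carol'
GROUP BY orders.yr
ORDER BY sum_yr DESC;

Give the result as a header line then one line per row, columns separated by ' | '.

After WHERE (1 rows):
orders.yr | orders.owner
5 | carol
After GROUP BY (1 rows):
orders.yr | sum_yr
5 | 5
After ORDER BY (1 rows):
orders.yr | sum_yr
5 | 5

== RESULT ==
orders.yr | sum_yr
5 | 5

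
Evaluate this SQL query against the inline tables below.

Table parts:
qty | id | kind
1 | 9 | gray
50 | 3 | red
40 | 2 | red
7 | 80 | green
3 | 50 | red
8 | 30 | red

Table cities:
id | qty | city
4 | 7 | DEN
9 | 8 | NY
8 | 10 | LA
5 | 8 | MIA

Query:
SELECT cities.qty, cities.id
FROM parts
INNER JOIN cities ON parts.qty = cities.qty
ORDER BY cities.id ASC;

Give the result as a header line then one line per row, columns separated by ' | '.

== RESULT ==
cities.qty | cities.id
7 | 4
8 | 5
8 | 9

Derivation:
After JOIN cities (3 rows):
parts.qty | parts.id | parts.kind | cities.id | cities.qty | cities.city
7 | 80 | green | 4 | 7 | DEN
8 | 30 | red | 9 | 8 | NY
8 | 30 | red | 5 | 8 | MIA
After SELECT (3 rows):
cities.qty | cities.id
7 | 4
8 | 9
8 | 5
After ORDER BY (3 rows):
cities.qty | cities.id
7 | 4
8 | 5
8 | 9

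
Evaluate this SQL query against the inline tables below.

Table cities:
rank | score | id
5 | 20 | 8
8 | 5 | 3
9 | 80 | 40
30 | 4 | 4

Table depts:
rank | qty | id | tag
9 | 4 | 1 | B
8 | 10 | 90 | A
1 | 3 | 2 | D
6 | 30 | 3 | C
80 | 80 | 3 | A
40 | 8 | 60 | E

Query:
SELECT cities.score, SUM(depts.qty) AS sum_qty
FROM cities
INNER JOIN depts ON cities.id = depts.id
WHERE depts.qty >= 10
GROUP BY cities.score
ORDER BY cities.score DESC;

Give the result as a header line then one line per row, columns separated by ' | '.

== RESULT ==
cities.score | sum_qty
5 | 110

Derivation:
After JOIN depts (2 rows):
cities.rank | cities.score | cities.id | depts.rank | depts.qty | depts.id | depts.tag
8 | 5 | 3 | 6 | 30 | 3 | C
8 | 5 | 3 | 80 | 80 | 3 | A
After WHERE (2 rows):
cities.rank | cities.score | cities.id | depts.rank | depts.qty | depts.id | depts.tag
8 | 5 | 3 | 6 | 30 | 3 | C
8 | 5 | 3 | 80 | 80 | 3 | A
After GROUP BY (1 rows):
cities.score | sum_qty
5 | 110
After ORDER BY (1 rows):
cities.score | sum_qty
5 | 110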